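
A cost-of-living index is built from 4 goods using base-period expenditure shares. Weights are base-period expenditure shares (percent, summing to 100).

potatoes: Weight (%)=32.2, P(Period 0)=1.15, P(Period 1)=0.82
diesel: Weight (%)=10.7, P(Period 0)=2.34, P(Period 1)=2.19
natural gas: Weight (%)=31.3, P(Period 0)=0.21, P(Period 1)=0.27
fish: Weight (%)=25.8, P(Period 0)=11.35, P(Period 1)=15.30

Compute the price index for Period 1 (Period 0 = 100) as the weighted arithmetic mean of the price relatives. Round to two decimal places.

potatoes: 32.2 × (0.82/1.15) = 32.2 × 0.713043 = 22.9600
diesel: 10.7 × (2.19/2.34) = 10.7 × 0.935897 = 10.0141
natural gas: 31.3 × (0.27/0.21) = 31.3 × 1.285714 = 40.2429
fish: 25.8 × (15.30/11.35) = 25.8 × 1.348018 = 34.7789
Index = Σ wᵢ·(p₁ᵢ/p₀ᵢ) = 22.9600 + 10.0141 + 40.2429 + 34.7789 = 107.9958

108.00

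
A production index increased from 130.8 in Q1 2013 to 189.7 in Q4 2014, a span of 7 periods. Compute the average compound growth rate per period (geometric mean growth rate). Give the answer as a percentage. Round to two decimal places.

Growth factor = (189.7/130.8)^(1/7) = (1.450306)^(1/7) = 1.054546
Growth rate = 1.054546 − 1 = 0.054546 = 5.4546%

5.45%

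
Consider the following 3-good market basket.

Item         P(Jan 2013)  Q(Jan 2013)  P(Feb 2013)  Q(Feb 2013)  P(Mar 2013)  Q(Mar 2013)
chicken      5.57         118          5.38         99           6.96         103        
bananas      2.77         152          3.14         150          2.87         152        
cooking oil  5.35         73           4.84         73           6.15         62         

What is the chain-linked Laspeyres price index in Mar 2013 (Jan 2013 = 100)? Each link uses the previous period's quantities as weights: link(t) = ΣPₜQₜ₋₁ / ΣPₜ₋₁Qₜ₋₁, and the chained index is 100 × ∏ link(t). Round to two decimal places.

115.32

Link Jan 2013→Feb 2013:
ΣP(Feb 2013)Q(Jan 2013) = 5.38×118 + 3.14×152 + 4.84×73 = 634.84 + 477.28 + 353.32 = 1465.44
ΣP(Jan 2013)Q(Jan 2013) = 5.57×118 + 2.77×152 + 5.35×73 = 657.26 + 421.04 + 390.55 = 1468.85
link = 1465.44/1468.85 = 0.997678
Link Feb 2013→Mar 2013:
ΣP(Mar 2013)Q(Feb 2013) = 6.96×99 + 2.87×150 + 6.15×73 = 689.04 + 430.5 + 448.95 = 1568.49
ΣP(Feb 2013)Q(Feb 2013) = 5.38×99 + 3.14×150 + 4.84×73 = 532.62 + 471 + 353.32 = 1356.94
link = 1568.49/1356.94 = 1.155902
Chained index = 100 × 0.997678 × 1.155902 = 115.3219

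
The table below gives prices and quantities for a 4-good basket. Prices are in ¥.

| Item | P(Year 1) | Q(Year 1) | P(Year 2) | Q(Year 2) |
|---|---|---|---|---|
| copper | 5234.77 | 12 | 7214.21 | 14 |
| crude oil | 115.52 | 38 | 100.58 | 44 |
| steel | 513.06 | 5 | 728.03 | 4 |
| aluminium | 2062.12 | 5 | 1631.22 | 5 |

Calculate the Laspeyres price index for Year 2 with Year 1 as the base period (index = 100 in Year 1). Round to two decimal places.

Laspeyres price index uses base-period quantities as weights.
ΣP(Year 2)·Q(Year 1) = 7214.21×12 + 100.58×38 + 728.03×5 + 1631.22×5 = 86570.52 + 3822.04 + 3640.15 + 8156.1 = 102188.81
ΣP(Year 1)·Q(Year 1) = 5234.77×12 + 115.52×38 + 513.06×5 + 2062.12×5 = 62817.24 + 4389.76 + 2565.3 + 10310.6 = 80082.9
Index = 102188.81 / 80082.9 × 100 = 127.6038

127.60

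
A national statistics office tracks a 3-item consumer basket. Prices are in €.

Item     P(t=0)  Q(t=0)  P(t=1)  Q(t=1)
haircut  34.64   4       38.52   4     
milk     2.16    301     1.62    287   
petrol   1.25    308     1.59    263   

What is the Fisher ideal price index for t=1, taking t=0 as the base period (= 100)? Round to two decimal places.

95.90

Laspeyres component (base-period weights):
ΣP(t=1)Q(t=0) = 38.52×4 + 1.62×301 + 1.59×308 = 154.08 + 487.62 + 489.72 = 1131.42
ΣP(t=0)Q(t=0) = 34.64×4 + 2.16×301 + 1.25×308 = 138.56 + 650.16 + 385 = 1173.72
L = 1131.42 / 1173.72 × 100 = 96.3961
Paasche component (current-period weights):
ΣP(t=1)Q(t=1) = 38.52×4 + 1.62×287 + 1.59×263 = 154.08 + 464.94 + 418.17 = 1037.19
ΣP(t=0)Q(t=1) = 34.64×4 + 2.16×287 + 1.25×263 = 138.56 + 619.92 + 328.75 = 1087.23
P = 1037.19 / 1087.23 × 100 = 95.3975
Fisher = √(L × P) = √(96.3961 × 95.3975) = 95.8955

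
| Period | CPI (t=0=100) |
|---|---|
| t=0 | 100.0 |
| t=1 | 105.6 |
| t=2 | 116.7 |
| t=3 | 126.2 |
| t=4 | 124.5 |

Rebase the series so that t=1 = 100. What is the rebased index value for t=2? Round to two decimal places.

Rebased(t=2) = 116.7 / 105.6 × 100 = 110.5114

110.51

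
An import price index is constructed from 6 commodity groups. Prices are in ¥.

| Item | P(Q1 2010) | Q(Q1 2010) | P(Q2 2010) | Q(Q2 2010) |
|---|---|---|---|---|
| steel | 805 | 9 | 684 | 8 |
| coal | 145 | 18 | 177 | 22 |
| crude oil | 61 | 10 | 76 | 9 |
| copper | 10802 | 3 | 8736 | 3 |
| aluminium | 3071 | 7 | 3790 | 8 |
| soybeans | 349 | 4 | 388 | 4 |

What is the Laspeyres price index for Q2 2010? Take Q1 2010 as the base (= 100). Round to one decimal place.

Laspeyres price index uses base-period quantities as weights.
ΣP(Q2 2010)·Q(Q1 2010) = 684×9 + 177×18 + 76×10 + 8736×3 + 3790×7 + 388×4 = 6156 + 3186 + 760 + 26208 + 26530 + 1552 = 64392
ΣP(Q1 2010)·Q(Q1 2010) = 805×9 + 145×18 + 61×10 + 10802×3 + 3071×7 + 349×4 = 7245 + 2610 + 610 + 32406 + 21497 + 1396 = 65764
Index = 64392 / 65764 × 100 = 97.9138

97.9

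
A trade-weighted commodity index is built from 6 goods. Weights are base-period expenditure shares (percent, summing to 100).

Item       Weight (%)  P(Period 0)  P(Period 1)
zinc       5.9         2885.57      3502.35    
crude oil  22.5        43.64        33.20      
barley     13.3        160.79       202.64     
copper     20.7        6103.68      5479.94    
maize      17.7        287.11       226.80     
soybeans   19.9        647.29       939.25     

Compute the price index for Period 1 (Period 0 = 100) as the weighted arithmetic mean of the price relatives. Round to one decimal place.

102.5

zinc: 5.9 × (3502.35/2885.57) = 5.9 × 1.213746 = 7.1611
crude oil: 22.5 × (33.20/43.64) = 22.5 × 0.760770 = 17.1173
barley: 13.3 × (202.64/160.79) = 13.3 × 1.260277 = 16.7617
copper: 20.7 × (5479.94/6103.68) = 20.7 × 0.897809 = 18.5847
maize: 17.7 × (226.80/287.11) = 17.7 × 0.789941 = 13.9820
soybeans: 19.9 × (939.25/647.29) = 19.9 × 1.451050 = 28.8759
Index = Σ wᵢ·(p₁ᵢ/p₀ᵢ) = 7.1611 + 17.1173 + 16.7617 + 18.5847 + 13.9820 + 28.8759 = 102.4826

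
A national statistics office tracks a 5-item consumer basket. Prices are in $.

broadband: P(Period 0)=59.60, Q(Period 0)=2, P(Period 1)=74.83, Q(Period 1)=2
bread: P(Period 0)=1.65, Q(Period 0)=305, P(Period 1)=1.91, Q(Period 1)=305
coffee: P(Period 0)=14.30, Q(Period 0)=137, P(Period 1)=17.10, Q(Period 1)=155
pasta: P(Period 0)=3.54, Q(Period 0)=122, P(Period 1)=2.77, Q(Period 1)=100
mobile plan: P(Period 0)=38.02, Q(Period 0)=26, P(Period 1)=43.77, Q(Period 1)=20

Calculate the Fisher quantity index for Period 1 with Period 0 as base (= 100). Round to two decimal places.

Laspeyres component (base-period weights):
ΣP(Period 0)Q(Period 1) = 59.60×2 + 1.65×305 + 14.30×155 + 3.54×100 + 38.02×20 = 119.2 + 503.25 + 2216.5 + 354 + 760.4 = 3953.35
ΣP(Period 0)Q(Period 0) = 59.60×2 + 1.65×305 + 14.30×137 + 3.54×122 + 38.02×26 = 119.2 + 503.25 + 1959.1 + 431.88 + 988.52 = 4001.95
L = 3953.35 / 4001.95 × 100 = 98.7856
Paasche component (current-period weights):
ΣP(Period 1)Q(Period 1) = 74.83×2 + 1.91×305 + 17.10×155 + 2.77×100 + 43.77×20 = 149.66 + 582.55 + 2650.5 + 277 + 875.4 = 4535.11
ΣP(Period 1)Q(Period 0) = 74.83×2 + 1.91×305 + 17.10×137 + 2.77×122 + 43.77×26 = 149.66 + 582.55 + 2342.7 + 337.94 + 1138.02 = 4550.87
P = 4535.11 / 4550.87 × 100 = 99.6537
Fisher = √(L × P) = √(98.7856 × 99.6537) = 99.2187

99.22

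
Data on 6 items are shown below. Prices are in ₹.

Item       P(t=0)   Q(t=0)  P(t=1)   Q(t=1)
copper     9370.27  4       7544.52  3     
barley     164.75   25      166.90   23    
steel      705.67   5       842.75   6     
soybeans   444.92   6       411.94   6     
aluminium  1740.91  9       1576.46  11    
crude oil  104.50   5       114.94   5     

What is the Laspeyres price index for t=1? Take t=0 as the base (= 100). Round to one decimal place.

Laspeyres price index uses base-period quantities as weights.
ΣP(t=1)·Q(t=0) = 7544.52×4 + 166.90×25 + 842.75×5 + 411.94×6 + 1576.46×9 + 114.94×5 = 30178.08 + 4172.5 + 4213.75 + 2471.64 + 14188.14 + 574.7 = 55798.81
ΣP(t=0)·Q(t=0) = 9370.27×4 + 164.75×25 + 705.67×5 + 444.92×6 + 1740.91×9 + 104.50×5 = 37481.08 + 4118.75 + 3528.35 + 2669.52 + 15668.19 + 522.5 = 63988.39
Index = 55798.81 / 63988.39 × 100 = 87.2015

87.2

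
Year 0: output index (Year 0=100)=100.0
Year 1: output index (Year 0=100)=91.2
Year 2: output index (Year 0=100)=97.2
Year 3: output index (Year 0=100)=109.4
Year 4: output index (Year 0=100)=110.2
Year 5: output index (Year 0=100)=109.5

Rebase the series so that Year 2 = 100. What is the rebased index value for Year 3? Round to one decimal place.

112.6

Rebased(Year 3) = 109.4 / 97.2 × 100 = 112.5514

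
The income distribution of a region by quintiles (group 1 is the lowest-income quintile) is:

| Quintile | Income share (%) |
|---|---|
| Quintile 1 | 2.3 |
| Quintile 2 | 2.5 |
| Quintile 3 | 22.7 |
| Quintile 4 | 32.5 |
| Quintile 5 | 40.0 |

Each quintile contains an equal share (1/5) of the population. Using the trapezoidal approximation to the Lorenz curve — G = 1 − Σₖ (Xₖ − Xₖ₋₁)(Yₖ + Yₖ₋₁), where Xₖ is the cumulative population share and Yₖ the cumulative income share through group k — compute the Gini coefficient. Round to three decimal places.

Cumulative income shares Yₖ: 0.0230, 0.0480, 0.2750, 0.6000, 1.0000
Σ (Xₖ−Xₖ₋₁)(Yₖ+Yₖ₋₁) = (1/5)(0.0230+0.0000) + (1/5)(0.0480+0.0230) + (1/5)(0.2750+0.0480) + (1/5)(0.6000+0.2750) + (1/5)(1.0000+0.6000)
  = 0.0046 + 0.0142 + 0.0646 + 0.1750 + 0.3200 = 0.5784
G = 1 − 0.5784 = 0.4216

0.422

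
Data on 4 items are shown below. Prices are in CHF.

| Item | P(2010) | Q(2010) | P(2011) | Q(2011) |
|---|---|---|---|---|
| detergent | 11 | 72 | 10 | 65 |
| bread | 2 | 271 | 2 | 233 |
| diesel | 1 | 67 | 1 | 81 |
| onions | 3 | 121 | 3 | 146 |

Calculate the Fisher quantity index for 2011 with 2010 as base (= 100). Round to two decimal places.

96.50

Laspeyres component (base-period weights):
ΣP(2010)Q(2011) = 11×65 + 2×233 + 1×81 + 3×146 = 715 + 466 + 81 + 438 = 1700
ΣP(2010)Q(2010) = 11×72 + 2×271 + 1×67 + 3×121 = 792 + 542 + 67 + 363 = 1764
L = 1700 / 1764 × 100 = 96.3719
Paasche component (current-period weights):
ΣP(2011)Q(2011) = 10×65 + 2×233 + 1×81 + 3×146 = 650 + 466 + 81 + 438 = 1635
ΣP(2011)Q(2010) = 10×72 + 2×271 + 1×67 + 3×121 = 720 + 542 + 67 + 363 = 1692
P = 1635 / 1692 × 100 = 96.6312
Fisher = √(L × P) = √(96.3719 × 96.6312) = 96.5015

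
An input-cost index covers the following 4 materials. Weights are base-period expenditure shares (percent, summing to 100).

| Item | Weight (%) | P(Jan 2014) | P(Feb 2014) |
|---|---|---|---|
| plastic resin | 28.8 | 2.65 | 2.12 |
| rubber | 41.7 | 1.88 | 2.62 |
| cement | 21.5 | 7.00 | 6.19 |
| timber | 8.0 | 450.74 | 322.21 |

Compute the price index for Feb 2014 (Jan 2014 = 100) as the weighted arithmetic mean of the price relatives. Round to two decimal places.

105.88

plastic resin: 28.8 × (2.12/2.65) = 28.8 × 0.800000 = 23.0400
rubber: 41.7 × (2.62/1.88) = 41.7 × 1.393617 = 58.1138
cement: 21.5 × (6.19/7.00) = 21.5 × 0.884286 = 19.0121
timber: 8.0 × (322.21/450.74) = 8.0 × 0.714847 = 5.7188
Index = Σ wᵢ·(p₁ᵢ/p₀ᵢ) = 23.0400 + 58.1138 + 19.0121 + 5.7188 = 105.8847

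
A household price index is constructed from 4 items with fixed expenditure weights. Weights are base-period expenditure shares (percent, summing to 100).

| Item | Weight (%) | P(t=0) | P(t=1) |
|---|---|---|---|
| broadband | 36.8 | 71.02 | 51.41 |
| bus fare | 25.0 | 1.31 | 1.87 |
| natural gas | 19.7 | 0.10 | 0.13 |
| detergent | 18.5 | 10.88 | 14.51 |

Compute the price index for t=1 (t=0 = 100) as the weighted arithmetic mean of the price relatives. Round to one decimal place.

broadband: 36.8 × (51.41/71.02) = 36.8 × 0.723881 = 26.6388
bus fare: 25.0 × (1.87/1.31) = 25.0 × 1.427481 = 35.6870
natural gas: 19.7 × (0.13/0.10) = 19.7 × 1.300000 = 25.6100
detergent: 18.5 × (14.51/10.88) = 18.5 × 1.333640 = 24.6723
Index = Σ wᵢ·(p₁ᵢ/p₀ᵢ) = 26.6388 + 35.6870 + 25.6100 + 24.6723 = 112.6082

112.6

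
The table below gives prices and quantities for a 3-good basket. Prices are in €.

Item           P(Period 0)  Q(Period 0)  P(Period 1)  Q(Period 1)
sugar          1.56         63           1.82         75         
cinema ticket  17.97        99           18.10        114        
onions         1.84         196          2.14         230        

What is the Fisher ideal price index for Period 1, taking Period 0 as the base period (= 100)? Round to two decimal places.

Laspeyres component (base-period weights):
ΣP(Period 1)Q(Period 0) = 1.82×63 + 18.10×99 + 2.14×196 = 114.66 + 1791.9 + 419.44 = 2326
ΣP(Period 0)Q(Period 0) = 1.56×63 + 17.97×99 + 1.84×196 = 98.28 + 1779.03 + 360.64 = 2237.95
L = 2326 / 2237.95 × 100 = 103.9344
Paasche component (current-period weights):
ΣP(Period 1)Q(Period 1) = 1.82×75 + 18.10×114 + 2.14×230 = 136.5 + 2063.4 + 492.2 = 2692.1
ΣP(Period 0)Q(Period 1) = 1.56×75 + 17.97×114 + 1.84×230 = 117 + 2048.58 + 423.2 = 2588.78
P = 2692.1 / 2588.78 × 100 = 103.9911
Fisher = √(L × P) = √(103.9344 × 103.9911) = 103.9627

103.96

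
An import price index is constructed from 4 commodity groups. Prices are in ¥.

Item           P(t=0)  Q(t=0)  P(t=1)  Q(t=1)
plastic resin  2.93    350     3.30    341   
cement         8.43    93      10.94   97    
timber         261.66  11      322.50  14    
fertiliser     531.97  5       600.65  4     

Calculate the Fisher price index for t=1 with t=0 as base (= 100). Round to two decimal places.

119.19

Laspeyres component (base-period weights):
ΣP(t=1)Q(t=0) = 3.30×350 + 10.94×93 + 322.50×11 + 600.65×5 = 1155 + 1017.42 + 3547.5 + 3003.25 = 8723.17
ΣP(t=0)Q(t=0) = 2.93×350 + 8.43×93 + 261.66×11 + 531.97×5 = 1025.5 + 783.99 + 2878.26 + 2659.85 = 7347.6
L = 8723.17 / 7347.6 × 100 = 118.7214
Paasche component (current-period weights):
ΣP(t=1)Q(t=1) = 3.30×341 + 10.94×97 + 322.50×14 + 600.65×4 = 1125.3 + 1061.18 + 4515 + 2402.6 = 9104.08
ΣP(t=0)Q(t=1) = 2.93×341 + 8.43×97 + 261.66×14 + 531.97×4 = 999.13 + 817.71 + 3663.24 + 2127.88 = 7607.96
P = 9104.08 / 7607.96 × 100 = 119.6652
Fisher = √(L × P) = √(118.7214 × 119.6652) = 119.1923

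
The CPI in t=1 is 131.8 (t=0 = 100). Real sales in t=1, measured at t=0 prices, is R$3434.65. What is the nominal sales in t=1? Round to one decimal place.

4526.9

Nominal = Real × (Index/100) = 3434.65 × (131.8/100)
        = 3434.65 × 1.318 = 4526.8687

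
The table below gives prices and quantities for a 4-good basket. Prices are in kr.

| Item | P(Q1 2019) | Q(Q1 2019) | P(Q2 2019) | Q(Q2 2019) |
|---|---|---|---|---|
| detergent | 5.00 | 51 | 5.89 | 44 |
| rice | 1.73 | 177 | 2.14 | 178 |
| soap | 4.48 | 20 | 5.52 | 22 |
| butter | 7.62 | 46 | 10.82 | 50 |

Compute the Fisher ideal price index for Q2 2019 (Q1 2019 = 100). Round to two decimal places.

128.92

Laspeyres component (base-period weights):
ΣP(Q2 2019)Q(Q1 2019) = 5.89×51 + 2.14×177 + 5.52×20 + 10.82×46 = 300.39 + 378.78 + 110.4 + 497.72 = 1287.29
ΣP(Q1 2019)Q(Q1 2019) = 5.00×51 + 1.73×177 + 4.48×20 + 7.62×46 = 255 + 306.21 + 89.6 + 350.52 = 1001.33
L = 1287.29 / 1001.33 × 100 = 128.5580
Paasche component (current-period weights):
ΣP(Q2 2019)Q(Q2 2019) = 5.89×44 + 2.14×178 + 5.52×22 + 10.82×50 = 259.16 + 380.92 + 121.44 + 541 = 1302.52
ΣP(Q1 2019)Q(Q2 2019) = 5.00×44 + 1.73×178 + 4.48×22 + 7.62×50 = 220 + 307.94 + 98.56 + 381 = 1007.5
P = 1302.52 / 1007.5 × 100 = 129.2824
Fisher = √(L × P) = √(128.5580 × 129.2824) = 128.9197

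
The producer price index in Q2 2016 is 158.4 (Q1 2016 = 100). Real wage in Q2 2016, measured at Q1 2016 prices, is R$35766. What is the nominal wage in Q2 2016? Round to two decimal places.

Nominal = Real × (Index/100) = 35766 × (158.4/100)
        = 35766 × 1.584 = 56653.3440

56653.34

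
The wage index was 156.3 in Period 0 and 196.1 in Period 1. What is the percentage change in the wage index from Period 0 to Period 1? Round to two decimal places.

25.46%

Change = (196.1 − 156.3) / 156.3 × 100
       = 39.8 / 156.3 × 100 = 25.4639%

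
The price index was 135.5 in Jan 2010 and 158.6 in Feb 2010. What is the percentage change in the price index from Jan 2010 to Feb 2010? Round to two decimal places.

17.05%

Change = (158.6 − 135.5) / 135.5 × 100
       = 23.1 / 135.5 × 100 = 17.0480%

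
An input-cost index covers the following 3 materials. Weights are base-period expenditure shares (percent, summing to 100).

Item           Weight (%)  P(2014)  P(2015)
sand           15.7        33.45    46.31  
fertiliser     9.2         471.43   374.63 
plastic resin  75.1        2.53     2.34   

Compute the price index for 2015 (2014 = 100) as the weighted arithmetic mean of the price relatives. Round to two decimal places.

sand: 15.7 × (46.31/33.45) = 15.7 × 1.384454 = 21.7359
fertiliser: 9.2 × (374.63/471.43) = 9.2 × 0.794667 = 7.3109
plastic resin: 75.1 × (2.34/2.53) = 75.1 × 0.924901 = 69.4601
Index = Σ wᵢ·(p₁ᵢ/p₀ᵢ) = 21.7359 + 7.3109 + 69.4601 = 98.5070

98.51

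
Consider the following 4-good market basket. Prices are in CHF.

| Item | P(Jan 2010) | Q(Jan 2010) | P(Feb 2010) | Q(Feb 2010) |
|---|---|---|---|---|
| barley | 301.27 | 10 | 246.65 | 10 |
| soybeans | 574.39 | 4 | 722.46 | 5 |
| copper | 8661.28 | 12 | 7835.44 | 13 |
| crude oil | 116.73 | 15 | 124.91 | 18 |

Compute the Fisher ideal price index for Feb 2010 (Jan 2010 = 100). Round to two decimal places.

Laspeyres component (base-period weights):
ΣP(Feb 2010)Q(Jan 2010) = 246.65×10 + 722.46×4 + 7835.44×12 + 124.91×15 = 2466.5 + 2889.84 + 94025.28 + 1873.65 = 101255.27
ΣP(Jan 2010)Q(Jan 2010) = 301.27×10 + 574.39×4 + 8661.28×12 + 116.73×15 = 3012.7 + 2297.56 + 103935.36 + 1750.95 = 110996.57
L = 101255.27 / 110996.57 × 100 = 91.2238
Paasche component (current-period weights):
ΣP(Feb 2010)Q(Feb 2010) = 246.65×10 + 722.46×5 + 7835.44×13 + 124.91×18 = 2466.5 + 3612.3 + 101860.72 + 2248.38 = 110187.9
ΣP(Jan 2010)Q(Feb 2010) = 301.27×10 + 574.39×5 + 8661.28×13 + 116.73×18 = 3012.7 + 2871.95 + 112596.64 + 2101.14 = 120582.43
P = 110187.9 / 120582.43 × 100 = 91.3797
Fisher = √(L × P) = √(91.2238 × 91.3797) = 91.3017

91.30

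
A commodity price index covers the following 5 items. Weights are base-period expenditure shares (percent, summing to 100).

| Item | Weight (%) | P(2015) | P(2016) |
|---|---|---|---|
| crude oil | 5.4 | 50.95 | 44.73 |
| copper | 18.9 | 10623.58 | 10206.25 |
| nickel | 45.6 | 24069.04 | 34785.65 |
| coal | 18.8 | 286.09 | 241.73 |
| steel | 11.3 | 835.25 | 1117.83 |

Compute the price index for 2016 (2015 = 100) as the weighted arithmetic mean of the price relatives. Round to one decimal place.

crude oil: 5.4 × (44.73/50.95) = 5.4 × 0.877920 = 4.7408
copper: 18.9 × (10206.25/10623.58) = 18.9 × 0.960717 = 18.1575
nickel: 45.6 × (34785.65/24069.04) = 45.6 × 1.445245 = 65.9032
coal: 18.8 × (241.73/286.09) = 18.8 × 0.844944 = 15.8849
steel: 11.3 × (1117.83/835.25) = 11.3 × 1.338318 = 15.1230
Index = Σ wᵢ·(p₁ᵢ/p₀ᵢ) = 4.7408 + 18.1575 + 65.9032 + 15.8849 + 15.1230 = 119.8094

119.8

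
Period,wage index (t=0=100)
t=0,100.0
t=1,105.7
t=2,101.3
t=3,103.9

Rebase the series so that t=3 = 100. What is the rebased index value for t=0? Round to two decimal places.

96.25

Rebased(t=0) = 100.0 / 103.9 × 100 = 96.2464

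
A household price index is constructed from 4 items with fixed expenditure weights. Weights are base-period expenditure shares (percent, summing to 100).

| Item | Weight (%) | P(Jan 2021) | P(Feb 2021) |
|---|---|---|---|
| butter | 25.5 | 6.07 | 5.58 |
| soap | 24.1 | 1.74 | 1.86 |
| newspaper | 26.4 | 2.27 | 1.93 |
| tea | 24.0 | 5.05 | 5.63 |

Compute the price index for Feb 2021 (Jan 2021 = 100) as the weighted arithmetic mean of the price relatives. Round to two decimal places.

98.41

butter: 25.5 × (5.58/6.07) = 25.5 × 0.919275 = 23.4415
soap: 24.1 × (1.86/1.74) = 24.1 × 1.068966 = 25.7621
newspaper: 26.4 × (1.93/2.27) = 26.4 × 0.850220 = 22.4458
tea: 24.0 × (5.63/5.05) = 24.0 × 1.114851 = 26.7564
Index = Σ wᵢ·(p₁ᵢ/p₀ᵢ) = 23.4415 + 25.7621 + 22.4458 + 26.7564 = 98.4058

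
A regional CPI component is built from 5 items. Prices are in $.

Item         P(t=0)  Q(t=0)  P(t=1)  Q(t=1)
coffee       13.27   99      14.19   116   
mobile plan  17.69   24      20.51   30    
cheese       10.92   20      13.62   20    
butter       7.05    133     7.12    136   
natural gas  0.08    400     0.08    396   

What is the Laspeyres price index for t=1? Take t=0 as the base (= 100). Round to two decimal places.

Laspeyres price index uses base-period quantities as weights.
ΣP(t=1)·Q(t=0) = 14.19×99 + 20.51×24 + 13.62×20 + 7.12×133 + 0.08×400 = 1404.81 + 492.24 + 272.4 + 946.96 + 32 = 3148.41
ΣP(t=0)·Q(t=0) = 13.27×99 + 17.69×24 + 10.92×20 + 7.05×133 + 0.08×400 = 1313.73 + 424.56 + 218.4 + 937.65 + 32 = 2926.34
Index = 3148.41 / 2926.34 × 100 = 107.5887

107.59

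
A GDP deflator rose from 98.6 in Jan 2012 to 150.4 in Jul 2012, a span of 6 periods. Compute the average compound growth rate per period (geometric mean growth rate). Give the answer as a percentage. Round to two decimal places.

Growth factor = (150.4/98.6)^(1/6) = (1.525355)^(1/6) = 1.072906
Growth rate = 1.072906 − 1 = 0.072906 = 7.2906%

7.29%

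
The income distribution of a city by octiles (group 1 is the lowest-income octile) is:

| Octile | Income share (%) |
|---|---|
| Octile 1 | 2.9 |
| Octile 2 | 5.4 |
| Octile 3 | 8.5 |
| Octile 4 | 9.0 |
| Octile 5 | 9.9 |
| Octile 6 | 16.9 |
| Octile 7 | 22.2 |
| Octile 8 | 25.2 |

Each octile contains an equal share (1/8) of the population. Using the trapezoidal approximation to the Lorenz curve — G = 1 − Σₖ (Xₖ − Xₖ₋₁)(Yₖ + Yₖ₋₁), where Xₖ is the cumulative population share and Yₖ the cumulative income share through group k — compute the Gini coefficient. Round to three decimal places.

0.333

Cumulative income shares Yₖ: 0.0290, 0.0830, 0.1680, 0.2580, 0.3570, 0.5260, 0.7480, 1.0000
Σ (Xₖ−Xₖ₋₁)(Yₖ+Yₖ₋₁) = (1/8)(0.0290+0.0000) + (1/8)(0.0830+0.0290) + (1/8)(0.1680+0.0830) + (1/8)(0.2580+0.1680) + (1/8)(0.3570+0.2580) + (1/8)(0.5260+0.3570) + (1/8)(0.7480+0.5260) + (1/8)(1.0000+0.7480)
  = 0.0036 + 0.0140 + 0.0314 + 0.0533 + 0.0769 + 0.1104 + 0.1593 + 0.2185 = 0.6673
G = 1 − 0.6673 = 0.3327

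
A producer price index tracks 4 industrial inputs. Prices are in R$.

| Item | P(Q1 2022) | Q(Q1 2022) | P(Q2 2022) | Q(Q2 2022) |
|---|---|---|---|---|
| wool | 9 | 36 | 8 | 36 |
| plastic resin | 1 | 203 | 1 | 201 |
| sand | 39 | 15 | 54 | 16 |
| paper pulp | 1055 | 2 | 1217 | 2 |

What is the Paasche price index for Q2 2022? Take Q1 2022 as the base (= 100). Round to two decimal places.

116.20

Paasche price index uses current-period quantities as weights.
ΣP(Q2 2022)·Q(Q2 2022) = 8×36 + 1×201 + 54×16 + 1217×2 = 288 + 201 + 864 + 2434 = 3787
ΣP(Q1 2022)·Q(Q2 2022) = 9×36 + 1×201 + 39×16 + 1055×2 = 324 + 201 + 624 + 2110 = 3259
Index = 3787 / 3259 × 100 = 116.2013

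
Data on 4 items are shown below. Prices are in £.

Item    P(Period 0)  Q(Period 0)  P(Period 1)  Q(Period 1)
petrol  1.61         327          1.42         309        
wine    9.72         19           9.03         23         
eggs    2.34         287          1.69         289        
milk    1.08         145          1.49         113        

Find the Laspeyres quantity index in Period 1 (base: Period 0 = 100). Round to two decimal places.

Laspeyres quantity index uses base-period prices as weights.
ΣP(Period 0)·Q(Period 1) = 1.61×309 + 9.72×23 + 2.34×289 + 1.08×113 = 497.49 + 223.56 + 676.26 + 122.04 = 1519.35
ΣP(Period 0)·Q(Period 0) = 1.61×327 + 9.72×19 + 2.34×287 + 1.08×145 = 526.47 + 184.68 + 671.58 + 156.6 = 1539.33
Index = 1519.35 / 1539.33 × 100 = 98.7020

98.70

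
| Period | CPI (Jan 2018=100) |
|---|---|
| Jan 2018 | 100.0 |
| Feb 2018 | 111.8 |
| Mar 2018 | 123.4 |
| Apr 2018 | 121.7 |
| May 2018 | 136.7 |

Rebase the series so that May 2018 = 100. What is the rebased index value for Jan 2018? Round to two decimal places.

Rebased(Jan 2018) = 100.0 / 136.7 × 100 = 73.1529

73.15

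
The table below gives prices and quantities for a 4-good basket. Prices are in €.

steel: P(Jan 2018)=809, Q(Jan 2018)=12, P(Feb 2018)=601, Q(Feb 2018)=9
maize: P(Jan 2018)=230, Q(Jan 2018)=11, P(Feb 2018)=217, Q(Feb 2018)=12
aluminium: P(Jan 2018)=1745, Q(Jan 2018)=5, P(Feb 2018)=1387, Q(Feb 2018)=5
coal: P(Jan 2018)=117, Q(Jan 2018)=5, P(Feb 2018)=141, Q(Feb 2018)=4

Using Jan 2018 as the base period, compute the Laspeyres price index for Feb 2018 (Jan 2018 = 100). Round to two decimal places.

80.00

Laspeyres price index uses base-period quantities as weights.
ΣP(Feb 2018)·Q(Jan 2018) = 601×12 + 217×11 + 1387×5 + 141×5 = 7212 + 2387 + 6935 + 705 = 17239
ΣP(Jan 2018)·Q(Jan 2018) = 809×12 + 230×11 + 1745×5 + 117×5 = 9708 + 2530 + 8725 + 585 = 21548
Index = 17239 / 21548 × 100 = 80.0028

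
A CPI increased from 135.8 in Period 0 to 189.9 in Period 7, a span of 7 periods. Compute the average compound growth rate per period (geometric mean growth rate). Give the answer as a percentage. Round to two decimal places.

4.91%

Growth factor = (189.9/135.8)^(1/7) = (1.398380)^(1/7) = 1.049068
Growth rate = 1.049068 − 1 = 0.049068 = 4.9068%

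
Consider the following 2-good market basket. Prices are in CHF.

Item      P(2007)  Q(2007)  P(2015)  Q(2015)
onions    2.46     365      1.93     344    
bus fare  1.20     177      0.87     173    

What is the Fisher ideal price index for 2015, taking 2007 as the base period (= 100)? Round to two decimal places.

77.30

Laspeyres component (base-period weights):
ΣP(2015)Q(2007) = 1.93×365 + 0.87×177 = 704.45 + 153.99 = 858.44
ΣP(2007)Q(2007) = 2.46×365 + 1.20×177 = 897.9 + 212.4 = 1110.3
L = 858.44 / 1110.3 × 100 = 77.3160
Paasche component (current-period weights):
ΣP(2015)Q(2015) = 1.93×344 + 0.87×173 = 663.92 + 150.51 = 814.43
ΣP(2007)Q(2015) = 2.46×344 + 1.20×173 = 846.24 + 207.6 = 1053.84
P = 814.43 / 1053.84 × 100 = 77.2821
Fisher = √(L × P) = √(77.3160 × 77.2821) = 77.2991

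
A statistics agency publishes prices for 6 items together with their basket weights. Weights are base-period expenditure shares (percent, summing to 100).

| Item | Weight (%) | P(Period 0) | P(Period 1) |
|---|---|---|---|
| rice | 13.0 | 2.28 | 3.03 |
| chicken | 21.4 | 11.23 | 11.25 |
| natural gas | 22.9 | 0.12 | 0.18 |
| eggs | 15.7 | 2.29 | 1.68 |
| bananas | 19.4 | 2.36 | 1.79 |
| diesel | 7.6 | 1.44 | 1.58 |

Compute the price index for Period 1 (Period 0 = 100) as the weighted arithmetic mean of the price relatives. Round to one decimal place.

rice: 13.0 × (3.03/2.28) = 13.0 × 1.328947 = 17.2763
chicken: 21.4 × (11.25/11.23) = 21.4 × 1.001781 = 21.4381
natural gas: 22.9 × (0.18/0.12) = 22.9 × 1.500000 = 34.3500
eggs: 15.7 × (1.68/2.29) = 15.7 × 0.733624 = 11.5179
bananas: 19.4 × (1.79/2.36) = 19.4 × 0.758475 = 14.7144
diesel: 7.6 × (1.58/1.44) = 7.6 × 1.097222 = 8.3389
Index = Σ wᵢ·(p₁ᵢ/p₀ᵢ) = 17.2763 + 21.4381 + 34.3500 + 11.5179 + 14.7144 + 8.3389 = 107.6356

107.6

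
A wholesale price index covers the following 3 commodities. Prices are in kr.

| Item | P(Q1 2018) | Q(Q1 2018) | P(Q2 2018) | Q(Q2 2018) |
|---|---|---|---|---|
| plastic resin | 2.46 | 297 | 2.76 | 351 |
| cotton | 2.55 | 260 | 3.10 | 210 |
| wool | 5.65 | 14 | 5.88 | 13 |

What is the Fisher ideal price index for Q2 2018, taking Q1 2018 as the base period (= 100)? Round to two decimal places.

Laspeyres component (base-period weights):
ΣP(Q2 2018)Q(Q1 2018) = 2.76×297 + 3.10×260 + 5.88×14 = 819.72 + 806 + 82.32 = 1708.04
ΣP(Q1 2018)Q(Q1 2018) = 2.46×297 + 2.55×260 + 5.65×14 = 730.62 + 663 + 79.1 = 1472.72
L = 1708.04 / 1472.72 × 100 = 115.9786
Paasche component (current-period weights):
ΣP(Q2 2018)Q(Q2 2018) = 2.76×351 + 3.10×210 + 5.88×13 = 968.76 + 651 + 76.44 = 1696.2
ΣP(Q1 2018)Q(Q2 2018) = 2.46×351 + 2.55×210 + 5.65×13 = 863.46 + 535.5 + 73.45 = 1472.41
P = 1696.2 / 1472.41 × 100 = 115.1989
Fisher = √(L × P) = √(115.9786 × 115.1989) = 115.5881

115.59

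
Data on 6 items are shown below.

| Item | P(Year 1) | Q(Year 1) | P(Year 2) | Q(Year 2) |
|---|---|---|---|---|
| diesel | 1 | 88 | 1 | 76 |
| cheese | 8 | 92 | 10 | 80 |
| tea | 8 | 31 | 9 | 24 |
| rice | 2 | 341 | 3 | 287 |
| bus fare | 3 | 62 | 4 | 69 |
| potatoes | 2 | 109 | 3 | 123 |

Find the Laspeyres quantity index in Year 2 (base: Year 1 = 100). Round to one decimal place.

89.7

Laspeyres quantity index uses base-period prices as weights.
ΣP(Year 1)·Q(Year 2) = 1×76 + 8×80 + 8×24 + 2×287 + 3×69 + 2×123 = 76 + 640 + 192 + 574 + 207 + 246 = 1935
ΣP(Year 1)·Q(Year 1) = 1×88 + 8×92 + 8×31 + 2×341 + 3×62 + 2×109 = 88 + 736 + 248 + 682 + 186 + 218 = 2158
Index = 1935 / 2158 × 100 = 89.6664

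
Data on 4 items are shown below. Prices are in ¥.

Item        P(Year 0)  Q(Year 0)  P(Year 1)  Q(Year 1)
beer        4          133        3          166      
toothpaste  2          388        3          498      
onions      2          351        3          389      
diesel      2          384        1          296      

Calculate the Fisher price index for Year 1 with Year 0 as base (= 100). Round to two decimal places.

Laspeyres component (base-period weights):
ΣP(Year 1)Q(Year 0) = 3×133 + 3×388 + 3×351 + 1×384 = 399 + 1164 + 1053 + 384 = 3000
ΣP(Year 0)Q(Year 0) = 4×133 + 2×388 + 2×351 + 2×384 = 532 + 776 + 702 + 768 = 2778
L = 3000 / 2778 × 100 = 107.9914
Paasche component (current-period weights):
ΣP(Year 1)Q(Year 1) = 3×166 + 3×498 + 3×389 + 1×296 = 498 + 1494 + 1167 + 296 = 3455
ΣP(Year 0)Q(Year 1) = 4×166 + 2×498 + 2×389 + 2×296 = 664 + 996 + 778 + 592 = 3030
P = 3455 / 3030 × 100 = 114.0264
Fisher = √(L × P) = √(107.9914 × 114.0264) = 110.9679

110.97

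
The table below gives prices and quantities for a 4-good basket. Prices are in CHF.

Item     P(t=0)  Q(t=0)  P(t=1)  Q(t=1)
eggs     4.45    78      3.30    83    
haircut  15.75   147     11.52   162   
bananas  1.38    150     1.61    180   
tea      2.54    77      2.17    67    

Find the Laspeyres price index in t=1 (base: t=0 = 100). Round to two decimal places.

Laspeyres price index uses base-period quantities as weights.
ΣP(t=1)·Q(t=0) = 3.30×78 + 11.52×147 + 1.61×150 + 2.17×77 = 257.4 + 1693.44 + 241.5 + 167.09 = 2359.43
ΣP(t=0)·Q(t=0) = 4.45×78 + 15.75×147 + 1.38×150 + 2.54×77 = 347.1 + 2315.25 + 207 + 195.58 = 3064.93
Index = 2359.43 / 3064.93 × 100 = 76.9815

76.98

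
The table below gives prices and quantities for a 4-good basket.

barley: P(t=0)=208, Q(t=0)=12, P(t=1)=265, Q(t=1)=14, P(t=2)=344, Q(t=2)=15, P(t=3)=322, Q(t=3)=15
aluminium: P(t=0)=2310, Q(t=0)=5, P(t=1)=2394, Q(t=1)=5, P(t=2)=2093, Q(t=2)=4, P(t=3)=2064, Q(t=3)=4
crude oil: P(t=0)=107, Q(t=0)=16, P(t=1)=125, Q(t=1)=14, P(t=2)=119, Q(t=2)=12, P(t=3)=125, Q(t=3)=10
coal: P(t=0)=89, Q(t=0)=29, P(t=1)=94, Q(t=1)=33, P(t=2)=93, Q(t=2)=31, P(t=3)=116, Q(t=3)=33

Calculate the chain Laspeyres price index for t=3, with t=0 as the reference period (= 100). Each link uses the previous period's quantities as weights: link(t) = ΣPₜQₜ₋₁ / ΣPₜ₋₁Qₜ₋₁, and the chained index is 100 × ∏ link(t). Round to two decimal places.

107.66

Link t=0→t=1:
ΣP(t=1)Q(t=0) = 265×12 + 2394×5 + 125×16 + 94×29 = 3180 + 11970 + 2000 + 2726 = 19876
ΣP(t=0)Q(t=0) = 208×12 + 2310×5 + 107×16 + 89×29 = 2496 + 11550 + 1712 + 2581 = 18339
link = 19876/18339 = 1.083810
Link t=1→t=2:
ΣP(t=2)Q(t=1) = 344×14 + 2093×5 + 119×14 + 93×33 = 4816 + 10465 + 1666 + 3069 = 20016
ΣP(t=1)Q(t=1) = 265×14 + 2394×5 + 125×14 + 94×33 = 3710 + 11970 + 1750 + 3102 = 20532
link = 20016/20532 = 0.974868
Link t=2→t=3:
ΣP(t=3)Q(t=2) = 322×15 + 2064×4 + 125×12 + 116×31 = 4830 + 8256 + 1500 + 3596 = 18182
ΣP(t=2)Q(t=2) = 344×15 + 2093×4 + 119×12 + 93×31 = 5160 + 8372 + 1428 + 2883 = 17843
link = 18182/17843 = 1.018999
Chained index = 100 × 1.083810 × 0.974868 × 1.018999 = 107.6647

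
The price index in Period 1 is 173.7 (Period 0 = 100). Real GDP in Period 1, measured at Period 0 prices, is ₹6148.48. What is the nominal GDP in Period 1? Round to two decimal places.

Nominal = Real × (Index/100) = 6148.48 × (173.7/100)
        = 6148.48 × 1.737 = 10679.9098

10679.91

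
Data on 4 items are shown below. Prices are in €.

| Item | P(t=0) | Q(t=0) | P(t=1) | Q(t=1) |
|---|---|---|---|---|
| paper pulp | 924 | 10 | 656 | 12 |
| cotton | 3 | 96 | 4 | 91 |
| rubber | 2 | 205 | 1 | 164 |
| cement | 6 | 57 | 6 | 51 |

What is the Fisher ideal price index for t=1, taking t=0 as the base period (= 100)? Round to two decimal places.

Laspeyres component (base-period weights):
ΣP(t=1)Q(t=0) = 656×10 + 4×96 + 1×205 + 6×57 = 6560 + 384 + 205 + 342 = 7491
ΣP(t=0)Q(t=0) = 924×10 + 3×96 + 2×205 + 6×57 = 9240 + 288 + 410 + 342 = 10280
L = 7491 / 10280 × 100 = 72.8696
Paasche component (current-period weights):
ΣP(t=1)Q(t=1) = 656×12 + 4×91 + 1×164 + 6×51 = 7872 + 364 + 164 + 306 = 8706
ΣP(t=0)Q(t=1) = 924×12 + 3×91 + 2×164 + 6×51 = 11088 + 273 + 328 + 306 = 11995
P = 8706 / 11995 × 100 = 72.5802
Fisher = √(L × P) = √(72.8696 × 72.5802) = 72.7248

72.72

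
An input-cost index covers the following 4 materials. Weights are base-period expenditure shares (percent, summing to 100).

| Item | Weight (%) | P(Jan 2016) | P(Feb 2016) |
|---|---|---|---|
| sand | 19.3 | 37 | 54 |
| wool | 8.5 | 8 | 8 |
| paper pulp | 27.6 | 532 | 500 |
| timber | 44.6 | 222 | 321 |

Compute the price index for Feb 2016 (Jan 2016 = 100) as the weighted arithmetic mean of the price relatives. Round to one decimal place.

sand: 19.3 × (54/37) = 19.3 × 1.459459 = 28.1676
wool: 8.5 × (8/8) = 8.5 × 1.000000 = 8.5000
paper pulp: 27.6 × (500/532) = 27.6 × 0.939850 = 25.9398
timber: 44.6 × (321/222) = 44.6 × 1.445946 = 64.4892
Index = Σ wᵢ·(p₁ᵢ/p₀ᵢ) = 28.1676 + 8.5000 + 25.9398 + 64.4892 = 127.0966

127.1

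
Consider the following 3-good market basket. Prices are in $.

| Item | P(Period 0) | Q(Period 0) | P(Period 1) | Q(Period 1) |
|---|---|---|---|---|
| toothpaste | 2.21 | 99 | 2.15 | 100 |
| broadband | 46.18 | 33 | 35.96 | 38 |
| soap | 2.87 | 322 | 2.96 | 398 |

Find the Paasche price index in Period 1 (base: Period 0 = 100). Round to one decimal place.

88.5

Paasche price index uses current-period quantities as weights.
ΣP(Period 1)·Q(Period 1) = 2.15×100 + 35.96×38 + 2.96×398 = 215 + 1366.48 + 1178.08 = 2759.56
ΣP(Period 0)·Q(Period 1) = 2.21×100 + 46.18×38 + 2.87×398 = 221 + 1754.84 + 1142.26 = 3118.1
Index = 2759.56 / 3118.1 × 100 = 88.5013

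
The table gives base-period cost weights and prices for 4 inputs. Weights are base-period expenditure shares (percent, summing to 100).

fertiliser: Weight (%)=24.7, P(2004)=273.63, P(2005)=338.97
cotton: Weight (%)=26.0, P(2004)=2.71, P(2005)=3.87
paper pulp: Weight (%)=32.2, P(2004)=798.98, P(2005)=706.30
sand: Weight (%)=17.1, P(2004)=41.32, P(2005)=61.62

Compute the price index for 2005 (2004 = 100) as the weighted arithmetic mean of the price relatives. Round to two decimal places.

fertiliser: 24.7 × (338.97/273.63) = 24.7 × 1.238790 = 30.5981
cotton: 26.0 × (3.87/2.71) = 26.0 × 1.428044 = 37.1292
paper pulp: 32.2 × (706.30/798.98) = 32.2 × 0.884002 = 28.4649
sand: 17.1 × (61.62/41.32) = 17.1 × 1.491288 = 25.5010
Index = Σ wᵢ·(p₁ᵢ/p₀ᵢ) = 30.5981 + 37.1292 + 28.4649 + 25.5010 = 121.6931

121.69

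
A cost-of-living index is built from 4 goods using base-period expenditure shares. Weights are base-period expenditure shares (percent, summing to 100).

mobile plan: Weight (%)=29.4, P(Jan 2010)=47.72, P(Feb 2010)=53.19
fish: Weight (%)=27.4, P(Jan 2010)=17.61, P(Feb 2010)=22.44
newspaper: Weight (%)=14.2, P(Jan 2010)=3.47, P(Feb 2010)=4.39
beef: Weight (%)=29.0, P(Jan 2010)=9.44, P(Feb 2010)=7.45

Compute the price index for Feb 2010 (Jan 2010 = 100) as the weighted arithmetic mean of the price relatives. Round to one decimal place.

108.5

mobile plan: 29.4 × (53.19/47.72) = 29.4 × 1.114627 = 32.7700
fish: 27.4 × (22.44/17.61) = 27.4 × 1.274276 = 34.9152
newspaper: 14.2 × (4.39/3.47) = 14.2 × 1.265130 = 17.9648
beef: 29.0 × (7.45/9.44) = 29.0 × 0.789195 = 22.8867
Index = Σ wᵢ·(p₁ᵢ/p₀ᵢ) = 32.7700 + 34.9152 + 17.9648 + 22.8867 = 108.5367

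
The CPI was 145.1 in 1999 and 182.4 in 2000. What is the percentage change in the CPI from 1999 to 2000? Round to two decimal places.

25.71%

Change = (182.4 − 145.1) / 145.1 × 100
       = 37.3 / 145.1 × 100 = 25.7064%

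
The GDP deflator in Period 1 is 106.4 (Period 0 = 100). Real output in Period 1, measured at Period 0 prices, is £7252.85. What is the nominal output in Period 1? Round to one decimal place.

Nominal = Real × (Index/100) = 7252.85 × (106.4/100)
        = 7252.85 × 1.064 = 7717.0324

7717.0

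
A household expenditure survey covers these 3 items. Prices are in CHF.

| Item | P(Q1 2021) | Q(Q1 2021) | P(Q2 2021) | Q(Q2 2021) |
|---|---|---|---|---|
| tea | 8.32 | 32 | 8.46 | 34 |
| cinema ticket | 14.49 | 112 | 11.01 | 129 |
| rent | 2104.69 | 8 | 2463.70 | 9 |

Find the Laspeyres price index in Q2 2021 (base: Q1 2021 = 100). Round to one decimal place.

Laspeyres price index uses base-period quantities as weights.
ΣP(Q2 2021)·Q(Q1 2021) = 8.46×32 + 11.01×112 + 2463.70×8 = 270.72 + 1233.12 + 19709.6 = 21213.44
ΣP(Q1 2021)·Q(Q1 2021) = 8.32×32 + 14.49×112 + 2104.69×8 = 266.24 + 1622.88 + 16837.52 = 18726.64
Index = 21213.44 / 18726.64 × 100 = 113.2795

113.3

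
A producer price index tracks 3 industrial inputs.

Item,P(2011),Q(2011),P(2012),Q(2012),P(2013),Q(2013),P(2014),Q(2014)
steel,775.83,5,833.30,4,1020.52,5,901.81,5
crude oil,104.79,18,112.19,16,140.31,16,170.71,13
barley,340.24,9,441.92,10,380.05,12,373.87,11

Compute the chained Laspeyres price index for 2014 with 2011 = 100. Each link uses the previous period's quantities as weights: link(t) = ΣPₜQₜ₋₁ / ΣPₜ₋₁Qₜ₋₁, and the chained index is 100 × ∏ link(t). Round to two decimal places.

Link 2011→2012:
ΣP(2012)Q(2011) = 833.30×5 + 112.19×18 + 441.92×9 = 4166.5 + 2019.42 + 3977.28 = 10163.2
ΣP(2011)Q(2011) = 775.83×5 + 104.79×18 + 340.24×9 = 3879.15 + 1886.22 + 3062.16 = 8827.53
link = 10163.2/8827.53 = 1.151307
Link 2012→2013:
ΣP(2013)Q(2012) = 1020.52×4 + 140.31×16 + 380.05×10 = 4082.08 + 2244.96 + 3800.5 = 10127.54
ΣP(2012)Q(2012) = 833.30×4 + 112.19×16 + 441.92×10 = 3333.2 + 1795.04 + 4419.2 = 9547.44
link = 10127.54/9547.44 = 1.060760
Link 2013→2014:
ΣP(2014)Q(2013) = 901.81×5 + 170.71×16 + 373.87×12 = 4509.05 + 2731.36 + 4486.44 = 11726.85
ΣP(2013)Q(2013) = 1020.52×5 + 140.31×16 + 380.05×12 = 5102.6 + 2244.96 + 4560.6 = 11908.16
link = 11726.85/11908.16 = 0.984774
Chained index = 100 × 1.151307 × 1.060760 × 0.984774 = 120.2666

120.27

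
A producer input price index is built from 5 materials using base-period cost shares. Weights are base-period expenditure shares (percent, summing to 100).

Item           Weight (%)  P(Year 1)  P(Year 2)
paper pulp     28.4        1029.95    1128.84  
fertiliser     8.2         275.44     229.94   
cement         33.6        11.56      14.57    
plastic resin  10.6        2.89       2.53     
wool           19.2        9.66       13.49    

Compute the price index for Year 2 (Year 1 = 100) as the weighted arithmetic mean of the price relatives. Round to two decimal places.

paper pulp: 28.4 × (1128.84/1029.95) = 28.4 × 1.096014 = 31.1268
fertiliser: 8.2 × (229.94/275.44) = 8.2 × 0.834810 = 6.8454
cement: 33.6 × (14.57/11.56) = 33.6 × 1.260381 = 42.3488
plastic resin: 10.6 × (2.53/2.89) = 10.6 × 0.875433 = 9.2796
wool: 19.2 × (13.49/9.66) = 19.2 × 1.396480 = 26.8124
Index = Σ wᵢ·(p₁ᵢ/p₀ᵢ) = 31.1268 + 6.8454 + 42.3488 + 9.2796 + 26.8124 = 116.4130

116.41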